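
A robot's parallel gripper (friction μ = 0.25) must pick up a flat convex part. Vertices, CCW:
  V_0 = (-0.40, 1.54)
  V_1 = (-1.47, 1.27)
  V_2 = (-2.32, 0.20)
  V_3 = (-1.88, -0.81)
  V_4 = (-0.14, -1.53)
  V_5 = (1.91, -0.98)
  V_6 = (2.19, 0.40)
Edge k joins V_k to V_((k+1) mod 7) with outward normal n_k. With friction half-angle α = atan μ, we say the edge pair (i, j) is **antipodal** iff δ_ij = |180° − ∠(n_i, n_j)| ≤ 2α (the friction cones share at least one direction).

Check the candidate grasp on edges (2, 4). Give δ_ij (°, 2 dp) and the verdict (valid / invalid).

δ = 98.52°, invalid

α = atan 0.25 = 14.04°;  2α = 28.07°
edge 2: e_2 = (+0.44, -1.01);  n_2 = (-0.9168, -0.3994)
edge 4: e_4 = (+2.05, +0.55);  n_4 = (+0.2591, -0.9658)
∠(n_2, n_4) = 81.48°
δ = |180° − 81.48°| = 98.52°
98.52° > 2α = 28.07°  →  invalid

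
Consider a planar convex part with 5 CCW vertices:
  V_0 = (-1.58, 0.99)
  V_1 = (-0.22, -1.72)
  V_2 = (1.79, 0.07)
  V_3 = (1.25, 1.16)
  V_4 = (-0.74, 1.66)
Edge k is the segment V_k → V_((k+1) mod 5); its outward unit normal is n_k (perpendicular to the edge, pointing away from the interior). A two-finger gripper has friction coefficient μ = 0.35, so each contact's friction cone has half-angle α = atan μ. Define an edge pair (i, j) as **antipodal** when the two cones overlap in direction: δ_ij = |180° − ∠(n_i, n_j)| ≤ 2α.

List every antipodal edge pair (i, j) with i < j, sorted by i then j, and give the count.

α = atan 0.35 = 19.29°;  2α = 38.58°
n_0 = (-0.8938, -0.4485)
n_1 = (+0.6651, -0.7468)
n_2 = (+0.8961, +0.4439)
n_3 = (+0.2437, +0.9699)
n_4 = (-0.6236, +0.7818)
  (0,1): δ = 74.96°  ·
  (0,2): δ = 0.30°  ✓
  (0,3): δ = 49.25°  ·
  (0,4): δ = 101.93°  ·
  (1,2): δ = 105.33°  ·
  (1,3): δ = 55.79°  ·
  (1,4): δ = 3.11°  ✓
  (2,3): δ = 130.46°  ·
  (2,4): δ = 77.78°  ·
  (3,4): δ = 127.32°  ·
antipodal pairs: 2

count = 2; pairs: (0,2), (1,4)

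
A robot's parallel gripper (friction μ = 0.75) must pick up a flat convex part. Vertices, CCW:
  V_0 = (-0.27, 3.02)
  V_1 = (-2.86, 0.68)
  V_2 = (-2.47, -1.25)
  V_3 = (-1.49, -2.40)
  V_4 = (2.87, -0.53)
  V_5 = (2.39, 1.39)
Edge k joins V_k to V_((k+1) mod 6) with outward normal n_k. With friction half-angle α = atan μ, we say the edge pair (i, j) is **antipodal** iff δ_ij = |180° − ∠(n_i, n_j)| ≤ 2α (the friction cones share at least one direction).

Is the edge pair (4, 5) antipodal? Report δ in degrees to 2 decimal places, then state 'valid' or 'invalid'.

δ = 135.54°, invalid

α = atan 0.75 = 36.87°;  2α = 73.74°
edge 4: e_4 = (-0.48, +1.92);  n_4 = (+0.9701, +0.2425)
edge 5: e_5 = (-2.66, +1.63);  n_5 = (+0.5225, +0.8526)
∠(n_4, n_5) = 44.46°
δ = |180° − 44.46°| = 135.54°
135.54° > 2α = 73.74°  →  invalid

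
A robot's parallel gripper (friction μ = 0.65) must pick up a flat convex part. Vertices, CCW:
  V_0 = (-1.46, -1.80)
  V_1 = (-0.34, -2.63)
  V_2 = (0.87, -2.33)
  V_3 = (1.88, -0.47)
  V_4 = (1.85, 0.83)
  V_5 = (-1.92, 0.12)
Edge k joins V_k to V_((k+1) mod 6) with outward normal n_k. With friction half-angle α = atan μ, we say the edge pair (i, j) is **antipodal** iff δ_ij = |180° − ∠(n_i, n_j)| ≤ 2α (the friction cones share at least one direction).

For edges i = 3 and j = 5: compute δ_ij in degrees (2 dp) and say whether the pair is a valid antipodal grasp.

δ = 12.15°, valid

α = atan 0.65 = 33.02°;  2α = 66.05°
edge 3: e_3 = (-0.03, +1.30);  n_3 = (+0.9997, +0.0231)
edge 5: e_5 = (+0.46, -1.92);  n_5 = (-0.9725, -0.2330)
∠(n_3, n_5) = 167.85°
δ = |180° − 167.85°| = 12.15°
12.15° ≤ 2α = 66.05°  →  valid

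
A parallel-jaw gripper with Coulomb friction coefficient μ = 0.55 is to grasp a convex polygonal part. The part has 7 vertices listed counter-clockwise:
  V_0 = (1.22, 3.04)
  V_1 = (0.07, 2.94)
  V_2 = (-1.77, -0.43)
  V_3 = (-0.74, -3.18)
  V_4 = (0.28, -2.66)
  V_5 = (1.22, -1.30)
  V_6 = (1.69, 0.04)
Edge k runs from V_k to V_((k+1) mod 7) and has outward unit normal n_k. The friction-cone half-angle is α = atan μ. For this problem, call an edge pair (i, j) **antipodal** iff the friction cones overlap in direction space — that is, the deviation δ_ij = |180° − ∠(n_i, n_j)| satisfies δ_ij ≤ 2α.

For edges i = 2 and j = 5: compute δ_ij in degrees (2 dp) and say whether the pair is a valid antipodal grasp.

α = atan 0.55 = 28.81°;  2α = 57.62°
edge 2: e_2 = (+1.03, -2.75);  n_2 = (-0.9365, -0.3508)
edge 5: e_5 = (+0.47, +1.34);  n_5 = (+0.9436, -0.3310)
∠(n_2, n_5) = 140.14°
δ = |180° − 140.14°| = 39.86°
39.86° ≤ 2α = 57.62°  →  valid

δ = 39.86°, valid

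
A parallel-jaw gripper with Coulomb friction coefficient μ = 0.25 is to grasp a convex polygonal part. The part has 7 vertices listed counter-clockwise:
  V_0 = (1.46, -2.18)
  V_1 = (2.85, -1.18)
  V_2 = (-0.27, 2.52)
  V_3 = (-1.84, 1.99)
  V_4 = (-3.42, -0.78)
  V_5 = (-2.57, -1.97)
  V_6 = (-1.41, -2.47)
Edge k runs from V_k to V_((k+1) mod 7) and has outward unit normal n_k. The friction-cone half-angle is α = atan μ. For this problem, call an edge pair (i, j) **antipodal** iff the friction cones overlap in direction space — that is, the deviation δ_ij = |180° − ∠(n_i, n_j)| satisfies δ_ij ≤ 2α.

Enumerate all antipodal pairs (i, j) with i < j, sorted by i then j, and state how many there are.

count = 5; pairs: (0,2), (0,3), (1,4), (1,5), (2,6)

α = atan 0.25 = 14.04°;  2α = 28.07°
n_0 = (+0.5840, -0.8118)
n_1 = (+0.7645, +0.6446)
n_2 = (-0.3198, +0.9475)
n_3 = (-0.8686, +0.4955)
n_4 = (-0.8137, -0.5812)
n_5 = (-0.3958, -0.9183)
n_6 = (+0.1005, -0.9949)
  (0,1): δ = 85.59°  ·
  (0,2): δ = 17.08°  ✓
  (0,3): δ = 24.57°  ✓
  (0,4): δ = 89.81°  ·
  (0,5): δ = 120.95°  ·
  (0,6): δ = 150.04°  ·
  (1,2): δ = 111.49°  ·
  (1,3): δ = 69.84°  ·
  (1,4): δ = 4.60°  ✓
  (1,5): δ = 26.54°  ✓
  (1,6): δ = 55.63°  ·
  (2,3): δ = 138.35°  ·
  (2,4): δ = 73.12°  ·
  (2,5): δ = 41.97°  ·
  (2,6): δ = 12.88°  ✓
  (3,4): δ = 114.76°  ·
  (3,5): δ = 83.62°  ·
  (3,6): δ = 54.53°  ·
  (4,5): δ = 148.86°  ·
  (4,6): δ = 119.77°  ·
  (5,6): δ = 150.91°  ·
antipodal pairs: 5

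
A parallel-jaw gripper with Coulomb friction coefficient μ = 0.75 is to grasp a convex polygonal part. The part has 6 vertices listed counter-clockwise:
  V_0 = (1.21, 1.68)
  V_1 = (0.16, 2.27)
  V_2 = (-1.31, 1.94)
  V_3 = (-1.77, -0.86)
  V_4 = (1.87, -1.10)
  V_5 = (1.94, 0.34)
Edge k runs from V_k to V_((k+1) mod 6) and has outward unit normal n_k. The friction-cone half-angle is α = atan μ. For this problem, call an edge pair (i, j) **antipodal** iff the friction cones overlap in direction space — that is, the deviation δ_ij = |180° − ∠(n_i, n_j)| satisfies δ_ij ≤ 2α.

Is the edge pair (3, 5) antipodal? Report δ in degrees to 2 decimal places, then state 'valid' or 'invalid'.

α = atan 0.75 = 36.87°;  2α = 73.74°
edge 3: e_3 = (+3.64, -0.24);  n_3 = (-0.0658, -0.9978)
edge 5: e_5 = (-0.73, +1.34);  n_5 = (+0.8781, +0.4784)
∠(n_3, n_5) = 122.35°
δ = |180° − 122.35°| = 57.65°
57.65° ≤ 2α = 73.74°  →  valid

δ = 57.65°, valid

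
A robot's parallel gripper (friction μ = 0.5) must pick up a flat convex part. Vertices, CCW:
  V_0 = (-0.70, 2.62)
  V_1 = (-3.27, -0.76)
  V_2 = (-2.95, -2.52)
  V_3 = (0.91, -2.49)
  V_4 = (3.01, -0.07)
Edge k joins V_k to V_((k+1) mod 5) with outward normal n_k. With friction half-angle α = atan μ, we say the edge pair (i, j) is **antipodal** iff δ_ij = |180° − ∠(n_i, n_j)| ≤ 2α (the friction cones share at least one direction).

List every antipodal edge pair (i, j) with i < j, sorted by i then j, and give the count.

count = 5; pairs: (0,2), (0,3), (1,3), (1,4), (2,4)

α = atan 0.5 = 26.57°;  2α = 53.13°
n_0 = (-0.7960, +0.6053)
n_1 = (-0.9839, -0.1789)
n_2 = (+0.0078, -1.0000)
n_3 = (+0.7553, -0.6554)
n_4 = (+0.5870, +0.8096)
  (0,1): δ = 132.45°  ·
  (0,2): δ = 52.31°  ✓
  (0,3): δ = 3.70°  ✓
  (0,4): δ = 91.30°  ·
  (1,2): δ = 99.86°  ·
  (1,3): δ = 51.26°  ✓
  (1,4): δ = 43.75°  ✓
  (2,3): δ = 131.40°  ·
  (2,4): δ = 36.39°  ✓
  (3,4): δ = 84.99°  ·
antipodal pairs: 5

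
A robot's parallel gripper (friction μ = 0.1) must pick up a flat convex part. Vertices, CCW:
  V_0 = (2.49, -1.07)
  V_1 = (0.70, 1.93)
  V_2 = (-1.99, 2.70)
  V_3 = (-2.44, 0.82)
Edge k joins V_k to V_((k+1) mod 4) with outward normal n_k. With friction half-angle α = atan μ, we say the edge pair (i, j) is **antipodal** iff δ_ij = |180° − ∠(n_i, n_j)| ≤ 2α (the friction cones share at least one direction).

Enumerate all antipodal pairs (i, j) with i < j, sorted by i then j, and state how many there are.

count = 1; pairs: (1,3)

α = atan 0.1 = 5.71°;  2α = 11.42°
n_0 = (+0.8588, +0.5124)
n_1 = (+0.2752, +0.9614)
n_2 = (-0.9725, +0.2328)
n_3 = (-0.3580, -0.9337)
  (0,1): δ = 136.80°  ·
  (0,2): δ = 44.28°  ·
  (0,3): δ = 38.20°  ·
  (1,2): δ = 87.49°  ·
  (1,3): δ = 5.00°  ✓
  (2,3): δ = 97.51°  ·
antipodal pairs: 1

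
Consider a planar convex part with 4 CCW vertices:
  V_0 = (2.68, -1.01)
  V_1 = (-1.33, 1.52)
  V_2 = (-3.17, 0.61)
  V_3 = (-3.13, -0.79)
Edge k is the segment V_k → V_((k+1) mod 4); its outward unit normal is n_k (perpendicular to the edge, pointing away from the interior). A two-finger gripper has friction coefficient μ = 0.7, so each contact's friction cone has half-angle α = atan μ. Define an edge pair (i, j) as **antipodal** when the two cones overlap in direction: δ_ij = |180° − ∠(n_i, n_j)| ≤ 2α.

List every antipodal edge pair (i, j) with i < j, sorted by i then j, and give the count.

count = 3; pairs: (0,2), (0,3), (1,3)

α = atan 0.7 = 34.99°;  2α = 69.98°
n_0 = (+0.5336, +0.8457)
n_1 = (-0.4433, +0.8964)
n_2 = (-0.9996, -0.0286)
n_3 = (-0.0378, -0.9993)
  (0,1): δ = 121.44°  ·
  (0,2): δ = 56.11°  ✓
  (0,3): δ = 30.08°  ✓
  (1,2): δ = 114.68°  ·
  (1,3): δ = 28.48°  ✓
  (2,3): δ = 93.81°  ·
antipodal pairs: 3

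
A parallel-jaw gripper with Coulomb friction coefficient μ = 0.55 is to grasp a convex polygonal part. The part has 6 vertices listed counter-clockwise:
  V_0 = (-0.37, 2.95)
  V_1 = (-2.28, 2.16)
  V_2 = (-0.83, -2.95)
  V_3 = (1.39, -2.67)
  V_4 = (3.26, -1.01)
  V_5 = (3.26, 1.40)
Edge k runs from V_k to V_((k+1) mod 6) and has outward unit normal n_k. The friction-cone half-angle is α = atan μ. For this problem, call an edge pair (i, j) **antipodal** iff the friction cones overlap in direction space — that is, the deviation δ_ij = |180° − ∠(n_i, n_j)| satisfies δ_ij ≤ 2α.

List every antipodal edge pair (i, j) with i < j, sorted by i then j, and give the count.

α = atan 0.55 = 28.81°;  2α = 57.62°
n_0 = (-0.3822, +0.9241)
n_1 = (-0.9620, -0.2730)
n_2 = (+0.1251, -0.9921)
n_3 = (+0.6639, -0.7479)
n_4 = (+1.0000, -0.0000)
n_5 = (+0.3927, +0.9197)
  (0,1): δ = 96.63°  ·
  (0,2): δ = 15.28°  ✓
  (0,3): δ = 19.12°  ✓
  (0,4): δ = 67.53°  ·
  (0,5): δ = 134.41°  ·
  (1,2): δ = 98.65°  ·
  (1,3): δ = 64.25°  ·
  (1,4): δ = 15.84°  ✓
  (1,5): δ = 51.04°  ✓
  (2,3): δ = 145.59°  ·
  (2,4): δ = 97.19°  ·
  (2,5): δ = 30.31°  ✓
  (3,4): δ = 131.60°  ·
  (3,5): δ = 64.72°  ·
  (4,5): δ = 113.12°  ·
antipodal pairs: 5

count = 5; pairs: (0,2), (0,3), (1,4), (1,5), (2,5)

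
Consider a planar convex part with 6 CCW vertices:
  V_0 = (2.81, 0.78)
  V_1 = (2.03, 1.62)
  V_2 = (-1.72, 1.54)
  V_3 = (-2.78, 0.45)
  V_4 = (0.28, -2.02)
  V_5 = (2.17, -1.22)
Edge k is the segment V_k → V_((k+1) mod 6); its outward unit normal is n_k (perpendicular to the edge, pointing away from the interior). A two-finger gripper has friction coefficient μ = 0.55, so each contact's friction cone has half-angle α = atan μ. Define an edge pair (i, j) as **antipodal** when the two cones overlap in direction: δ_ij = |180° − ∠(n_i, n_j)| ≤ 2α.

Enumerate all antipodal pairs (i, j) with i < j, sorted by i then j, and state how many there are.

α = atan 0.55 = 28.81°;  2α = 57.62°
n_0 = (+0.7328, +0.6805)
n_1 = (-0.0213, +0.9998)
n_2 = (-0.7169, +0.6972)
n_3 = (-0.6281, -0.7781)
n_4 = (+0.3898, -0.9209)
n_5 = (+0.9524, -0.3048)
  (0,1): δ = 131.66°  ·
  (0,2): δ = 87.08°  ·
  (0,3): δ = 8.21°  ✓
  (0,4): δ = 70.06°  ·
  (0,5): δ = 119.38°  ·
  (1,2): δ = 135.42°  ·
  (1,3): δ = 40.13°  ✓
  (1,4): δ = 21.72°  ✓
  (1,5): δ = 71.03°  ·
  (2,3): δ = 84.71°  ·
  (2,4): δ = 22.86°  ✓
  (2,5): δ = 26.46°  ✓
  (3,4): δ = 118.15°  ·
  (3,5): δ = 68.83°  ·
  (4,5): δ = 130.69°  ·
antipodal pairs: 5

count = 5; pairs: (0,3), (1,3), (1,4), (2,4), (2,5)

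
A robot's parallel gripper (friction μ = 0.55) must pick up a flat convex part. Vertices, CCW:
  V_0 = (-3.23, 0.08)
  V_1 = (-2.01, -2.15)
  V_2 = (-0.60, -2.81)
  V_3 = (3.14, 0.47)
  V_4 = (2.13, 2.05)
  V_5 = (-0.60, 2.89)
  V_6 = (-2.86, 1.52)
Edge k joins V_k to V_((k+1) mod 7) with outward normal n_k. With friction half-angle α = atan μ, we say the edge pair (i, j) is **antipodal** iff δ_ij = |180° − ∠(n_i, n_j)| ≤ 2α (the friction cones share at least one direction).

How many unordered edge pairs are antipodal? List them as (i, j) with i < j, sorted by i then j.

count = 8; pairs: (0,3), (0,4), (1,3), (1,4), (1,5), (2,5), (2,6), (3,6)

α = atan 0.55 = 28.81°;  2α = 57.62°
n_0 = (-0.8773, -0.4800)
n_1 = (-0.4239, -0.9057)
n_2 = (+0.6594, -0.7518)
n_3 = (+0.8426, +0.5386)
n_4 = (+0.2941, +0.9558)
n_5 = (-0.5184, +0.8551)
n_6 = (-0.9685, +0.2489)
  (0,1): δ = 143.77°  ·
  (0,2): δ = 77.43°  ·
  (0,3): δ = 3.91°  ✓
  (0,4): δ = 44.21°  ✓
  (0,5): δ = 92.54°  ·
  (0,6): δ = 136.91°  ·
  (1,2): δ = 113.67°  ·
  (1,3): δ = 32.33°  ✓
  (1,4): δ = 7.98°  ✓
  (1,5): δ = 56.31°  ✓
  (1,6): δ = 100.67°  ·
  (2,3): δ = 98.66°  ·
  (2,4): δ = 58.35°  ·
  (2,5): δ = 10.03°  ✓
  (2,6): δ = 34.34°  ✓
  (3,4): δ = 139.69°  ·
  (3,5): δ = 91.36°  ·
  (3,6): δ = 47.00°  ✓
  (4,5): δ = 131.67°  ·
  (4,6): δ = 87.31°  ·
  (5,6): δ = 135.63°  ·
antipodal pairs: 8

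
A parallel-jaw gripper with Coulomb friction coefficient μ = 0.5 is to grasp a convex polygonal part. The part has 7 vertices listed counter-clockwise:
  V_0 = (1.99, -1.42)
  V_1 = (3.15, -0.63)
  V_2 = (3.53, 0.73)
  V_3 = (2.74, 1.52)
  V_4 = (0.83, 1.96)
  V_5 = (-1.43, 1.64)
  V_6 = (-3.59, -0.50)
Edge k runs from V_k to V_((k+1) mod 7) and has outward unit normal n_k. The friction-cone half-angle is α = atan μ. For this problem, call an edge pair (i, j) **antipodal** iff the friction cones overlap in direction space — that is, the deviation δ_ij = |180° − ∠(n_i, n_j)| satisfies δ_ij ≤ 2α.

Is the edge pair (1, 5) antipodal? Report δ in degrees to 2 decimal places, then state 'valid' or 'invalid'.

δ = 29.66°, valid

α = atan 0.5 = 26.57°;  2α = 53.13°
edge 1: e_1 = (+0.38, +1.36);  n_1 = (+0.9631, -0.2691)
edge 5: e_5 = (-2.16, -2.14);  n_5 = (-0.7038, +0.7104)
∠(n_1, n_5) = 150.34°
δ = |180° − 150.34°| = 29.66°
29.66° ≤ 2α = 53.13°  →  valid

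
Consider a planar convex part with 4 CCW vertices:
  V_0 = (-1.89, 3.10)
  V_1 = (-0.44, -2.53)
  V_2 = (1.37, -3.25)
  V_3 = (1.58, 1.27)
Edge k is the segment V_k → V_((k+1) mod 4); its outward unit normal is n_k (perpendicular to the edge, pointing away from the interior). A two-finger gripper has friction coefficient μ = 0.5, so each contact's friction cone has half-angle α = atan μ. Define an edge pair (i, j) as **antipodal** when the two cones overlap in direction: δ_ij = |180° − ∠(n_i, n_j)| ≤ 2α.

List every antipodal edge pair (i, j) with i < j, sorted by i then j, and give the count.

α = atan 0.5 = 26.57°;  2α = 53.13°
n_0 = (-0.9684, -0.2494)
n_1 = (-0.3696, -0.9292)
n_2 = (+0.9989, -0.0464)
n_3 = (+0.4665, +0.8845)
  (0,1): δ = 126.13°  ·
  (0,2): δ = 17.10°  ✓
  (0,3): δ = 47.75°  ✓
  (1,2): δ = 70.97°  ·
  (1,3): δ = 6.11°  ✓
  (2,3): δ = 115.15°  ·
antipodal pairs: 3

count = 3; pairs: (0,2), (0,3), (1,3)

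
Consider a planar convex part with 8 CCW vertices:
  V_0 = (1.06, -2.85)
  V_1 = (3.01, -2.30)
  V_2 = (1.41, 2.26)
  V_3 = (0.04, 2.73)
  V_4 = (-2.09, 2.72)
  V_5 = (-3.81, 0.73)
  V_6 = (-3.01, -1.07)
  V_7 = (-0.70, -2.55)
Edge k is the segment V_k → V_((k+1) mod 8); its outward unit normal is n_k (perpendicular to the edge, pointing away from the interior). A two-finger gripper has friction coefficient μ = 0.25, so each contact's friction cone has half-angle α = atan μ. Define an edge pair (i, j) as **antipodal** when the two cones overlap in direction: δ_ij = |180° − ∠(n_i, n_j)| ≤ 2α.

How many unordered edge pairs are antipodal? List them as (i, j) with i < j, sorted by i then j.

α = atan 0.25 = 14.04°;  2α = 28.07°
n_0 = (+0.2715, -0.9624)
n_1 = (+0.9436, +0.3311)
n_2 = (+0.3245, +0.9459)
n_3 = (-0.0047, +1.0000)
n_4 = (-0.7566, +0.6539)
n_5 = (-0.9138, -0.4061)
n_6 = (-0.5395, -0.8420)
n_7 = (-0.1680, -0.9858)
  (0,1): δ = 86.42°  ·
  (0,2): δ = 34.69°  ·
  (0,3): δ = 15.48°  ✓
  (0,4): δ = 33.41°  ·
  (0,5): δ = 98.21°  ·
  (0,6): δ = 131.60°  ·
  (0,7): δ = 154.58°  ·
  (1,2): δ = 128.27°  ·
  (1,3): δ = 109.07°  ·
  (1,4): δ = 60.17°  ·
  (1,5): δ = 4.63°  ✓
  (1,6): δ = 38.02°  ·
  (1,7): δ = 60.99°  ·
  (2,3): δ = 160.80°  ·
  (2,4): δ = 111.90°  ·
  (2,5): δ = 47.10°  ·
  (2,6): δ = 13.71°  ✓
  (2,7): δ = 9.26°  ✓
  (3,4): δ = 131.11°  ·
  (3,5): δ = 66.31°  ·
  (3,6): δ = 32.92°  ·
  (3,7): δ = 9.94°  ✓
  (4,5): δ = 115.20°  ·
  (4,6): δ = 81.81°  ·
  (4,7): δ = 58.84°  ·
  (5,6): δ = 146.61°  ·
  (5,7): δ = 123.64°  ·
  (6,7): δ = 157.03°  ·
antipodal pairs: 5

count = 5; pairs: (0,3), (1,5), (2,6), (2,7), (3,7)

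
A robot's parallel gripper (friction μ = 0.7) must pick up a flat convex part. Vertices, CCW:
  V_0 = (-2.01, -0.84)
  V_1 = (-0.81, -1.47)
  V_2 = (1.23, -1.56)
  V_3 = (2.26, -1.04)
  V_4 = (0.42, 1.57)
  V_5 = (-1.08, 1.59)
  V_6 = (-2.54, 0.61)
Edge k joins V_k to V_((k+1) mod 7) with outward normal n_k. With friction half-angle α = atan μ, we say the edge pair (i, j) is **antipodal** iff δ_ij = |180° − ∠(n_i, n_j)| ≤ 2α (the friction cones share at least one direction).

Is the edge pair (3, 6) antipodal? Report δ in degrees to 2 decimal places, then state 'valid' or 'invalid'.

δ = 15.10°, valid

α = atan 0.7 = 34.99°;  2α = 69.98°
edge 3: e_3 = (-1.84, +2.61);  n_3 = (+0.8173, +0.5762)
edge 6: e_6 = (+0.53, -1.45);  n_6 = (-0.9392, -0.3433)
∠(n_3, n_6) = 164.90°
δ = |180° − 164.90°| = 15.10°
15.10° ≤ 2α = 69.98°  →  valid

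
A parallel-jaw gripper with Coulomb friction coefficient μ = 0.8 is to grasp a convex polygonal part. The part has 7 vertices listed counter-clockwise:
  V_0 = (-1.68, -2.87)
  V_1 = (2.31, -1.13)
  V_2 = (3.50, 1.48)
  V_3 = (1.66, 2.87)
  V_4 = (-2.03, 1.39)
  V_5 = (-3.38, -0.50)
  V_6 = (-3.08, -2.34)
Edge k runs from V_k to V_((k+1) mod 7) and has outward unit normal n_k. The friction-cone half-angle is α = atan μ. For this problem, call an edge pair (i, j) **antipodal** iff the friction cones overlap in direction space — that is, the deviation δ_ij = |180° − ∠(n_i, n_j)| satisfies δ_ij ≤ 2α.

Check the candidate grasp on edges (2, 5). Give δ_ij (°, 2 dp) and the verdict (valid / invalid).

δ = 43.67°, valid

α = atan 0.8 = 38.66°;  2α = 77.32°
edge 2: e_2 = (-1.84, +1.39);  n_2 = (+0.6028, +0.7979)
edge 5: e_5 = (+0.30, -1.84);  n_5 = (-0.9870, -0.1609)
∠(n_2, n_5) = 136.33°
δ = |180° − 136.33°| = 43.67°
43.67° ≤ 2α = 77.32°  →  valid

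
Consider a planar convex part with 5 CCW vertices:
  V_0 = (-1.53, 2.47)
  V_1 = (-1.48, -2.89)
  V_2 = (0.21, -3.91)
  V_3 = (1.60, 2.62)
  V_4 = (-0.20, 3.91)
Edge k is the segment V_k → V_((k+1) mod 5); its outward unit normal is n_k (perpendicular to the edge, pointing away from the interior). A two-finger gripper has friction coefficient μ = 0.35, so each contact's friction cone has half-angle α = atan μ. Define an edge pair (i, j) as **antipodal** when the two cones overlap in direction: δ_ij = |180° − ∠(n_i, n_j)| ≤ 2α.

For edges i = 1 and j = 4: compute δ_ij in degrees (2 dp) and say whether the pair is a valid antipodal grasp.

δ = 78.39°, invalid

α = atan 0.35 = 19.29°;  2α = 38.58°
edge 1: e_1 = (+1.69, -1.02);  n_1 = (-0.5167, -0.8561)
edge 4: e_4 = (-1.33, -1.44);  n_4 = (-0.7346, +0.6785)
∠(n_1, n_4) = 101.61°
δ = |180° − 101.61°| = 78.39°
78.39° > 2α = 38.58°  →  invalid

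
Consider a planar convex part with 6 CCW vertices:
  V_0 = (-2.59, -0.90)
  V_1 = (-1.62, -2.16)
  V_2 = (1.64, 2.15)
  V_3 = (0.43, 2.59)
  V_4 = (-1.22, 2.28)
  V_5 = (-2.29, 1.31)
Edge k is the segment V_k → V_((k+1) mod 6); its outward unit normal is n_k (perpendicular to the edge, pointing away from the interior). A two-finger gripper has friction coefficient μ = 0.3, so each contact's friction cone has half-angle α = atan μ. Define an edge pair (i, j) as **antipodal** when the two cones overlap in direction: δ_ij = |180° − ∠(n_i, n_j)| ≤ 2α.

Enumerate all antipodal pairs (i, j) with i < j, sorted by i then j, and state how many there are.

α = atan 0.3 = 16.70°;  2α = 33.40°
n_0 = (-0.7924, -0.6100)
n_1 = (+0.7976, -0.6033)
n_2 = (+0.3417, +0.9398)
n_3 = (-0.1846, +0.9828)
n_4 = (-0.6716, +0.7409)
n_5 = (-0.9909, +0.1345)
  (0,1): δ = 74.69°  ·
  (0,2): δ = 32.43°  ✓
  (0,3): δ = 63.05°  ·
  (0,4): δ = 94.60°  ·
  (0,5): δ = 134.68°  ·
  (1,2): δ = 72.88°  ·
  (1,3): δ = 42.26°  ·
  (1,4): δ = 10.70°  ✓
  (1,5): δ = 29.37°  ✓
  (2,3): δ = 149.38°  ·
  (2,4): δ = 117.82°  ·
  (2,5): δ = 77.75°  ·
  (3,4): δ = 148.45°  ·
  (3,5): δ = 108.37°  ·
  (4,5): δ = 139.92°  ·
antipodal pairs: 3

count = 3; pairs: (0,2), (1,4), (1,5)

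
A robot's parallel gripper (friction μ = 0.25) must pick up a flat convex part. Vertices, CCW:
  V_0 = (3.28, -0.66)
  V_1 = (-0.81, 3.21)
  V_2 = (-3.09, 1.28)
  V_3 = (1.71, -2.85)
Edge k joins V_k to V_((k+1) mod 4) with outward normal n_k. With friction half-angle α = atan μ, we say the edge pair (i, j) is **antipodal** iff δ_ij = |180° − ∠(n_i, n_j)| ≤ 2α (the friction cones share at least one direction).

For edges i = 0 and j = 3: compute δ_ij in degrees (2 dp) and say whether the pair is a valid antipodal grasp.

δ = 97.78°, invalid

α = atan 0.25 = 14.04°;  2α = 28.07°
edge 0: e_0 = (-4.09, +3.87);  n_0 = (+0.6873, +0.7264)
edge 3: e_3 = (+1.57, +2.19);  n_3 = (+0.8127, -0.5826)
∠(n_0, n_3) = 82.22°
δ = |180° − 82.22°| = 97.78°
97.78° > 2α = 28.07°  →  invalid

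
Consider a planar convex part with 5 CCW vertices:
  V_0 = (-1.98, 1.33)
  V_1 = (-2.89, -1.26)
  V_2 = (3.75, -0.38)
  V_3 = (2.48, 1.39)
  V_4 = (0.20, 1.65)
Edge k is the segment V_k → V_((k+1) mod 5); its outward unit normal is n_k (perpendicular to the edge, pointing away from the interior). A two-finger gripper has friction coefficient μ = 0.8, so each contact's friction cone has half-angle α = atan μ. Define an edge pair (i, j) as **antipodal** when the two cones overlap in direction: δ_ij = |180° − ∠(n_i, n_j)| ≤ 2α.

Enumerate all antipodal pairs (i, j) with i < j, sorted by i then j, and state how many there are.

count = 5; pairs: (0,1), (0,2), (1,2), (1,3), (1,4)

α = atan 0.8 = 38.66°;  2α = 77.32°
n_0 = (-0.9435, +0.3315)
n_1 = (+0.1314, -0.9913)
n_2 = (+0.8125, +0.5830)
n_3 = (+0.1133, +0.9936)
n_4 = (-0.1452, +0.9894)
  (0,1): δ = 63.09°  ✓
  (0,2): δ = 55.02°  ✓
  (0,3): δ = 102.85°  ·
  (0,4): δ = 117.71°  ·
  (1,2): δ = 61.89°  ✓
  (1,3): δ = 14.06°  ✓
  (1,4): δ = 0.80°  ✓
  (2,3): δ = 132.17°  ·
  (2,4): δ = 117.31°  ·
  (3,4): δ = 165.14°  ·
antipodal pairs: 5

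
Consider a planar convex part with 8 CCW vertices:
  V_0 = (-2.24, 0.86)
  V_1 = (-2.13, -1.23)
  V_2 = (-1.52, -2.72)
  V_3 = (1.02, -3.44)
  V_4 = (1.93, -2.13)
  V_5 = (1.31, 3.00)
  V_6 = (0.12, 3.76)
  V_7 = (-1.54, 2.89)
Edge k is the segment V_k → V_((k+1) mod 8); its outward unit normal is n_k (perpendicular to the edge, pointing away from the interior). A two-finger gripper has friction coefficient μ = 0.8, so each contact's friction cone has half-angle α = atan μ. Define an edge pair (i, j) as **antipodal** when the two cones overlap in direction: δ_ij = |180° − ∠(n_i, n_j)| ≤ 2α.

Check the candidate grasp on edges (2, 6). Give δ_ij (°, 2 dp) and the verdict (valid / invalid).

δ = 43.49°, valid

α = atan 0.8 = 38.66°;  2α = 77.32°
edge 2: e_2 = (+2.54, -0.72);  n_2 = (-0.2727, -0.9621)
edge 6: e_6 = (-1.66, -0.87);  n_6 = (-0.4642, +0.8857)
∠(n_2, n_6) = 136.51°
δ = |180° − 136.51°| = 43.49°
43.49° ≤ 2α = 77.32°  →  valid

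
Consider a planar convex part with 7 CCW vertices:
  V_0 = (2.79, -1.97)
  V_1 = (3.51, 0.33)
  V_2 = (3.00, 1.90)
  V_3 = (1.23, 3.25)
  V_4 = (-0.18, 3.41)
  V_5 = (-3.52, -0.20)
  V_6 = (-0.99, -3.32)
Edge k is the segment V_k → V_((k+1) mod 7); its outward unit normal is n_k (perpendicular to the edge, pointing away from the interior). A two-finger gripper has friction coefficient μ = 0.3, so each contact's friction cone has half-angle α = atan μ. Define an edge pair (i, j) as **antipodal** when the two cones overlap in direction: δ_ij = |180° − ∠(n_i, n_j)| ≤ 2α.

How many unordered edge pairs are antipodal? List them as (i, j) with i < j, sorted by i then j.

count = 5; pairs: (0,4), (1,5), (2,5), (3,6), (4,6)

α = atan 0.3 = 16.70°;  2α = 33.40°
n_0 = (+0.9543, -0.2987)
n_1 = (+0.9511, +0.3089)
n_2 = (+0.6064, +0.7951)
n_3 = (+0.1128, +0.9936)
n_4 = (-0.7340, +0.6791)
n_5 = (-0.7767, -0.6298)
n_6 = (+0.3363, -0.9417)
  (0,1): δ = 144.62°  ·
  (0,2): δ = 109.95°  ·
  (0,3): δ = 79.09°  ·
  (0,4): δ = 25.39°  ✓
  (0,5): δ = 56.42°  ·
  (0,6): δ = 127.04°  ·
  (1,2): δ = 145.33°  ·
  (1,3): δ = 114.47°  ·
  (1,4): δ = 60.77°  ·
  (1,5): δ = 21.04°  ✓
  (1,6): δ = 91.66°  ·
  (2,3): δ = 149.14°  ·
  (2,4): δ = 95.44°  ·
  (2,5): δ = 13.63°  ✓
  (2,6): δ = 56.99°  ·
  (3,4): δ = 126.30°  ·
  (3,5): δ = 44.49°  ·
  (3,6): δ = 26.13°  ✓
  (4,5): δ = 98.19°  ·
  (4,6): δ = 27.57°  ✓
  (5,6): δ = 109.38°  ·
antipodal pairs: 5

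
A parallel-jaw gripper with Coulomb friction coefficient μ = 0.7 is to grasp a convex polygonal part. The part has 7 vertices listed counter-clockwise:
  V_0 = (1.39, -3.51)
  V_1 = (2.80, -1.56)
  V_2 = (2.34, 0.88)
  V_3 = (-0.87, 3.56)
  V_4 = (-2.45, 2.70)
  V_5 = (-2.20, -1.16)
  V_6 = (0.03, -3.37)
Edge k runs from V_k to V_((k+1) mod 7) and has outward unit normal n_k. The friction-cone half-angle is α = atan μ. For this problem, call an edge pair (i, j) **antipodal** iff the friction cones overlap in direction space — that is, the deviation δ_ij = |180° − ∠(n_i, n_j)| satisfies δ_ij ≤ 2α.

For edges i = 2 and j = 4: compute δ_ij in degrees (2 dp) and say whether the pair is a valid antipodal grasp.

δ = 46.44°, valid

α = atan 0.7 = 34.99°;  2α = 69.98°
edge 2: e_2 = (-3.21, +2.68);  n_2 = (+0.6409, +0.7676)
edge 4: e_4 = (+0.25, -3.86);  n_4 = (-0.9979, -0.0646)
∠(n_2, n_4) = 133.56°
δ = |180° − 133.56°| = 46.44°
46.44° ≤ 2α = 69.98°  →  valid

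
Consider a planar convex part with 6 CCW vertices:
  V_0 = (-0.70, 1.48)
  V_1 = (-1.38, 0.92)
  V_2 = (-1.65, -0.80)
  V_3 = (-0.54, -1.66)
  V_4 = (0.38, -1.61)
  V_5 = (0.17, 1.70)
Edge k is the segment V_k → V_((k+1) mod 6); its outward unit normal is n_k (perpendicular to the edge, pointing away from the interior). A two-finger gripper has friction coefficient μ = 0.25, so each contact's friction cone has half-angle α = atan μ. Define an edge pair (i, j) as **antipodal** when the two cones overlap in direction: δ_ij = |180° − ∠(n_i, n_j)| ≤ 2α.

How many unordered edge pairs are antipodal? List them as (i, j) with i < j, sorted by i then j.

count = 2; pairs: (1,4), (3,5)

α = atan 0.25 = 14.04°;  2α = 28.07°
n_0 = (-0.6357, +0.7719)
n_1 = (-0.9879, +0.1551)
n_2 = (-0.6125, -0.7905)
n_3 = (+0.0543, -0.9985)
n_4 = (+0.9980, +0.0633)
n_5 = (-0.2452, +0.9695)
  (0,1): δ = 138.39°  ·
  (0,2): δ = 77.24°  ·
  (0,3): δ = 36.36°  ·
  (0,4): δ = 54.16°  ·
  (0,5): δ = 154.72°  ·
  (1,2): δ = 118.85°  ·
  (1,3): δ = 77.97°  ·
  (1,4): δ = 12.55°  ✓
  (1,5): δ = 113.11°  ·
  (2,3): δ = 139.12°  ·
  (2,4): δ = 48.60°  ·
  (2,5): δ = 51.96°  ·
  (3,4): δ = 89.48°  ·
  (3,5): δ = 11.08°  ✓
  (4,5): δ = 79.44°  ·
antipodal pairs: 2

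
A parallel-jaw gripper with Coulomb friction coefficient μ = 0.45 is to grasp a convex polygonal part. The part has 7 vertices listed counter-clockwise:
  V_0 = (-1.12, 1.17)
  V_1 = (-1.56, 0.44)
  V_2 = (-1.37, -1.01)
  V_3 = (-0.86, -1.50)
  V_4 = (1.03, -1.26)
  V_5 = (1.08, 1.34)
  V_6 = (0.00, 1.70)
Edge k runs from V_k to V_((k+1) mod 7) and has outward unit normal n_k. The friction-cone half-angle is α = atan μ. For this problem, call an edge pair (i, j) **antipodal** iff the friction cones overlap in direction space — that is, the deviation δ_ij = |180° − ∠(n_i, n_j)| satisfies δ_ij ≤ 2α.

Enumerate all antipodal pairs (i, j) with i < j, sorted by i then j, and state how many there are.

count = 6; pairs: (0,4), (1,4), (2,4), (2,5), (3,5), (3,6)

α = atan 0.45 = 24.23°;  2α = 48.46°
n_0 = (-0.8565, +0.5162)
n_1 = (-0.9915, -0.1299)
n_2 = (-0.6928, -0.7211)
n_3 = (+0.1260, -0.9920)
n_4 = (+0.9998, -0.0192)
n_5 = (+0.3162, +0.9487)
n_6 = (-0.4277, +0.9039)
  (0,1): δ = 141.46°  ·
  (0,2): δ = 102.78°  ·
  (0,3): δ = 51.68°  ·
  (0,4): δ = 29.98°  ✓
  (0,5): δ = 102.64°  ·
  (0,6): δ = 146.40°  ·
  (1,2): δ = 141.32°  ·
  (1,3): δ = 90.23°  ·
  (1,4): δ = 8.57°  ✓
  (1,5): δ = 64.10°  ·
  (1,6): δ = 107.86°  ·
  (2,3): δ = 128.91°  ·
  (2,4): δ = 47.25°  ✓
  (2,5): δ = 25.42°  ✓
  (2,6): δ = 69.18°  ·
  (3,4): δ = 98.34°  ·
  (3,5): δ = 25.67°  ✓
  (3,6): δ = 18.09°  ✓
  (4,5): δ = 107.33°  ·
  (4,6): δ = 63.57°  ·
  (5,6): δ = 136.24°  ·
antipodal pairs: 6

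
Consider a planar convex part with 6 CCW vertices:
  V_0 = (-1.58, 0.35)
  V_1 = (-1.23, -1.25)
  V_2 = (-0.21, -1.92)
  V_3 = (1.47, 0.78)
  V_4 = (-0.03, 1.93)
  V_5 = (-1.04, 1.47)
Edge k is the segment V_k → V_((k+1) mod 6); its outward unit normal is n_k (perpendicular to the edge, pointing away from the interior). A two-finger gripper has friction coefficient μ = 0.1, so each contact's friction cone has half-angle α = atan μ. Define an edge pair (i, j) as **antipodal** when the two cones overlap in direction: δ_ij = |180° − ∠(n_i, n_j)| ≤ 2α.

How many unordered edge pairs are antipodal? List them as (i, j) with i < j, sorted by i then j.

count = 2; pairs: (1,3), (2,5)

α = atan 0.1 = 5.71°;  2α = 11.42°
n_0 = (-0.9769, -0.2137)
n_1 = (-0.5490, -0.8358)
n_2 = (+0.8491, -0.5283)
n_3 = (+0.6084, +0.7936)
n_4 = (-0.4145, +0.9101)
n_5 = (-0.9008, +0.4343)
  (0,1): δ = 135.64°  ·
  (0,2): δ = 44.23°  ·
  (0,3): δ = 40.18°  ·
  (0,4): δ = 102.15°  ·
  (0,5): δ = 141.92°  ·
  (1,2): δ = 88.59°  ·
  (1,3): δ = 4.18°  ✓
  (1,4): δ = 57.79°  ·
  (1,5): δ = 97.56°  ·
  (2,3): δ = 95.59°  ·
  (2,4): δ = 33.62°  ·
  (2,5): δ = 6.15°  ✓
  (3,4): δ = 118.04°  ·
  (3,5): δ = 78.26°  ·
  (4,5): δ = 140.23°  ·
antipodal pairs: 2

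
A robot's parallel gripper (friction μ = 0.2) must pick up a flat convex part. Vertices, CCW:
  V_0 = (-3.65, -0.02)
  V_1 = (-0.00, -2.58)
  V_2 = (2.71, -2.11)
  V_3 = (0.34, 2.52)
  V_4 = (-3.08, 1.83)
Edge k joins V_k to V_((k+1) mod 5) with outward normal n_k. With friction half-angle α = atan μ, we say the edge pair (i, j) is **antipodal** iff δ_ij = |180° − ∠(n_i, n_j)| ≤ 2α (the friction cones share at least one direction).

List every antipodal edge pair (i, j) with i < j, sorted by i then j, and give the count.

count = 1; pairs: (1,3)

α = atan 0.2 = 11.31°;  2α = 22.62°
n_0 = (-0.5742, -0.8187)
n_1 = (+0.1709, -0.9853)
n_2 = (+0.8902, +0.4557)
n_3 = (-0.1978, +0.9802)
n_4 = (-0.9557, +0.2944)
  (0,1): δ = 135.12°  ·
  (0,2): δ = 27.85°  ·
  (0,3): δ = 46.45°  ·
  (0,4): δ = 107.92°  ·
  (1,2): δ = 72.73°  ·
  (1,3): δ = 1.57°  ✓
  (1,4): δ = 63.04°  ·
  (2,3): δ = 105.70°  ·
  (2,4): δ = 44.23°  ·
  (3,4): δ = 118.53°  ·
antipodal pairs: 1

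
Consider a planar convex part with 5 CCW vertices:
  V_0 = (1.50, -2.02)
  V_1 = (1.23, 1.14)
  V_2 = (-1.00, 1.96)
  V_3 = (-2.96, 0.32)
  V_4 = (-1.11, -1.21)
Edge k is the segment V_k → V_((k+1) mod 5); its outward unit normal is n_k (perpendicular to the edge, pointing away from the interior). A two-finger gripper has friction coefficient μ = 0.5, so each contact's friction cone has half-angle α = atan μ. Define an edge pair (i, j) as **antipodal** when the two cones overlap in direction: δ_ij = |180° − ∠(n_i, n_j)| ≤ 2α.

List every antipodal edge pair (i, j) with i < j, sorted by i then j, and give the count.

count = 3; pairs: (0,3), (1,3), (1,4)

α = atan 0.5 = 26.57°;  2α = 53.13°
n_0 = (+0.9964, +0.0851)
n_1 = (+0.3451, +0.9386)
n_2 = (-0.6417, +0.7669)
n_3 = (-0.6373, -0.7706)
n_4 = (-0.2964, -0.9551)
  (0,1): δ = 115.07°  ·
  (0,2): δ = 54.96°  ·
  (0,3): δ = 45.52°  ✓
  (0,4): δ = 67.87°  ·
  (1,2): δ = 119.89°  ·
  (1,3): δ = 19.40°  ✓
  (1,4): δ = 2.95°  ✓
  (2,3): δ = 79.51°  ·
  (2,4): δ = 57.16°  ·
  (3,4): δ = 157.65°  ·
antipodal pairs: 3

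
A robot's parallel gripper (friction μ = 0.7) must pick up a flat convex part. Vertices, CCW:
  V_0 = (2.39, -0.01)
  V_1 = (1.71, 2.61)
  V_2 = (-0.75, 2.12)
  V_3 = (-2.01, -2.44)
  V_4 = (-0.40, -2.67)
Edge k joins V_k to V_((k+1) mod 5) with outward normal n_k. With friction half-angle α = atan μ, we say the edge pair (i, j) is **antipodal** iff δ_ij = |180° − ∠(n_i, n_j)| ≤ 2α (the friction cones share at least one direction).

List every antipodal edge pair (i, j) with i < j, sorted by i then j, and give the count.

α = atan 0.7 = 34.99°;  2α = 69.98°
n_0 = (+0.9679, +0.2512)
n_1 = (-0.1953, +0.9807)
n_2 = (-0.9639, +0.2663)
n_3 = (-0.1414, -0.9899)
n_4 = (+0.6900, -0.7238)
  (0,1): δ = 93.28°  ·
  (0,2): δ = 30.00°  ✓
  (0,3): δ = 67.32°  ✓
  (0,4): δ = 119.08°  ·
  (1,2): δ = 116.71°  ·
  (1,3): δ = 19.40°  ✓
  (1,4): δ = 32.37°  ✓
  (2,3): δ = 82.68°  ·
  (2,4): δ = 30.92°  ✓
  (3,4): δ = 128.24°  ·
antipodal pairs: 5

count = 5; pairs: (0,2), (0,3), (1,3), (1,4), (2,4)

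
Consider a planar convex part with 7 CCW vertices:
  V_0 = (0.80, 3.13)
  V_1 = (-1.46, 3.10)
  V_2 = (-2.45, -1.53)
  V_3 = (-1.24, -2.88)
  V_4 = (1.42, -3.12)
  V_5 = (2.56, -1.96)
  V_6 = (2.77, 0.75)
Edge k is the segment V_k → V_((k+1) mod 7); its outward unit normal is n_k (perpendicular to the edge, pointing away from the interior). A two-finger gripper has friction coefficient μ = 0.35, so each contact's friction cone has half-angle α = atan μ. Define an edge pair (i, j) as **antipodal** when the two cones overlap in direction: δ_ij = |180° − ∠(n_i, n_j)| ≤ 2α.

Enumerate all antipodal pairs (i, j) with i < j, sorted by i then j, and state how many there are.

α = atan 0.35 = 19.29°;  2α = 38.58°
n_0 = (-0.0133, +0.9999)
n_1 = (-0.9779, +0.2091)
n_2 = (-0.7447, -0.6674)
n_3 = (-0.0899, -0.9960)
n_4 = (+0.7132, -0.7009)
n_5 = (+0.9970, -0.0773)
n_6 = (+0.7703, +0.6376)
  (0,1): δ = 102.83°  ·
  (0,2): δ = 48.89°  ·
  (0,3): δ = 5.92°  ✓
  (0,4): δ = 44.74°  ·
  (0,5): δ = 84.81°  ·
  (0,6): δ = 128.86°  ·
  (1,2): δ = 126.06°  ·
  (1,3): δ = 83.09°  ·
  (1,4): δ = 32.43°  ✓
  (1,5): δ = 7.64°  ✓
  (1,6): δ = 51.69°  ·
  (2,3): δ = 137.03°  ·
  (2,4): δ = 86.37°  ·
  (2,5): δ = 46.30°  ·
  (2,6): δ = 2.25°  ✓
  (3,4): δ = 129.35°  ·
  (3,5): δ = 89.28°  ·
  (3,6): δ = 45.23°  ·
  (4,5): δ = 139.93°  ·
  (4,6): δ = 95.88°  ·
  (5,6): δ = 135.95°  ·
antipodal pairs: 4

count = 4; pairs: (0,3), (1,4), (1,5), (2,6)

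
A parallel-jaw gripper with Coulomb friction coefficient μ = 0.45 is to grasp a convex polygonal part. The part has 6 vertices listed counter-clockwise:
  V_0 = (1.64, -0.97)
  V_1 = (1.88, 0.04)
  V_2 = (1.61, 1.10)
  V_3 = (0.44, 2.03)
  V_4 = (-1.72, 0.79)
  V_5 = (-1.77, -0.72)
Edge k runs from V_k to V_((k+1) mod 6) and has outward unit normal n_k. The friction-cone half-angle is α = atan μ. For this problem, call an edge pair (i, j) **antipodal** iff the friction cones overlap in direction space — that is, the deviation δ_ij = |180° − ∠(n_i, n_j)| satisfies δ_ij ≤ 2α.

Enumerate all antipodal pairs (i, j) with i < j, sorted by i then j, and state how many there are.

α = atan 0.45 = 24.23°;  2α = 48.46°
n_0 = (+0.9729, -0.2312)
n_1 = (+0.9691, +0.2468)
n_2 = (+0.6222, +0.7828)
n_3 = (-0.4979, +0.8673)
n_4 = (-0.9995, +0.0331)
n_5 = (-0.0731, -0.9973)
  (0,1): δ = 152.34°  ·
  (0,2): δ = 115.11°  ·
  (0,3): δ = 46.77°  ✓
  (0,4): δ = 11.47°  ✓
  (0,5): δ = 99.17°  ·
  (1,2): δ = 142.77°  ·
  (1,3): δ = 74.43°  ·
  (1,4): δ = 16.19°  ✓
  (1,5): δ = 71.52°  ·
  (2,3): δ = 111.66°  ·
  (2,4): δ = 53.42°  ·
  (2,5): δ = 34.29°  ✓
  (3,4): δ = 121.76°  ·
  (3,5): δ = 34.05°  ✓
  (4,5): δ = 92.30°  ·
antipodal pairs: 5

count = 5; pairs: (0,3), (0,4), (1,4), (2,5), (3,5)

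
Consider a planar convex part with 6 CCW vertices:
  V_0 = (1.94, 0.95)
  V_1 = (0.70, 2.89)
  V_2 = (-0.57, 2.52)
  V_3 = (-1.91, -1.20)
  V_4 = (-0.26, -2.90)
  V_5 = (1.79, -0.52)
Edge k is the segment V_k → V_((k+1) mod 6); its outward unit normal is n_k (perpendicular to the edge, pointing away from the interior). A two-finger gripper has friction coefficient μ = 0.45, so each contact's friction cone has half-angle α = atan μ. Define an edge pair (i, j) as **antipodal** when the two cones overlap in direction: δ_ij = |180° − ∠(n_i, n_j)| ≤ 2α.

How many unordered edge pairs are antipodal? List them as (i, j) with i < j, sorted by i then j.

α = atan 0.45 = 24.23°;  2α = 48.46°
n_0 = (+0.8426, +0.5386)
n_1 = (-0.2797, +0.9601)
n_2 = (-0.9408, +0.3389)
n_3 = (-0.7176, -0.6965)
n_4 = (+0.7577, -0.6526)
n_5 = (+0.9948, -0.1015)
  (0,1): δ = 106.34°  ·
  (0,2): δ = 52.40°  ·
  (0,3): δ = 11.56°  ✓
  (0,4): δ = 106.67°  ·
  (0,5): δ = 141.59°  ·
  (1,2): δ = 126.05°  ·
  (1,3): δ = 62.10°  ·
  (1,4): δ = 33.02°  ✓
  (1,5): δ = 67.93°  ·
  (2,3): δ = 116.05°  ·
  (2,4): δ = 20.93°  ✓
  (2,5): δ = 13.98°  ✓
  (3,4): δ = 84.88°  ·
  (3,5): δ = 49.97°  ·
  (4,5): δ = 145.09°  ·
antipodal pairs: 4

count = 4; pairs: (0,3), (1,4), (2,4), (2,5)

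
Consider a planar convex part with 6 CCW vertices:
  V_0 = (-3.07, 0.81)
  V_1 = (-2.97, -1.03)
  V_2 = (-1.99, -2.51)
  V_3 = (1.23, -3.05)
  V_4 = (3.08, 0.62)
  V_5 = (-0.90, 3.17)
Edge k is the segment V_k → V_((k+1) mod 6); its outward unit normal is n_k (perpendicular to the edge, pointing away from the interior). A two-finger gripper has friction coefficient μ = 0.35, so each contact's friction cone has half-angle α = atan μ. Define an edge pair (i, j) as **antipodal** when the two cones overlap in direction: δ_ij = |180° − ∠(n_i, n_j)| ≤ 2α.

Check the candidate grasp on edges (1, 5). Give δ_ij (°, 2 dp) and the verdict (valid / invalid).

δ = 103.89°, invalid

α = atan 0.35 = 19.29°;  2α = 38.58°
edge 1: e_1 = (+0.98, -1.48);  n_1 = (-0.8338, -0.5521)
edge 5: e_5 = (-2.17, -2.36);  n_5 = (-0.7361, +0.6769)
∠(n_1, n_5) = 76.11°
δ = |180° − 76.11°| = 103.89°
103.89° > 2α = 38.58°  →  invalid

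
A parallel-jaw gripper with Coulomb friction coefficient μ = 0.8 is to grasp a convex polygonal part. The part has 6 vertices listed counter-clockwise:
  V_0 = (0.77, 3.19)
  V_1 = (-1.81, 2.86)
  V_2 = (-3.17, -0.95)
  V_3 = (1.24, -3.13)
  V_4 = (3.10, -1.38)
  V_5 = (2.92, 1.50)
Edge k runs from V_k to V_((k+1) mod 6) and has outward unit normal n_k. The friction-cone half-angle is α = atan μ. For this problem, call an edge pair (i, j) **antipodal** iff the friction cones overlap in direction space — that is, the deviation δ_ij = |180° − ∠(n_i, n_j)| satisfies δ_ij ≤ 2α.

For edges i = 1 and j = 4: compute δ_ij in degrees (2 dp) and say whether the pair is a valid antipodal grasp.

α = atan 0.8 = 38.66°;  2α = 77.32°
edge 1: e_1 = (-1.36, -3.81);  n_1 = (-0.9418, +0.3362)
edge 4: e_4 = (-0.18, +2.88);  n_4 = (+0.9981, +0.0624)
∠(n_1, n_4) = 156.78°
δ = |180° − 156.78°| = 23.22°
23.22° ≤ 2α = 77.32°  →  valid

δ = 23.22°, valid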